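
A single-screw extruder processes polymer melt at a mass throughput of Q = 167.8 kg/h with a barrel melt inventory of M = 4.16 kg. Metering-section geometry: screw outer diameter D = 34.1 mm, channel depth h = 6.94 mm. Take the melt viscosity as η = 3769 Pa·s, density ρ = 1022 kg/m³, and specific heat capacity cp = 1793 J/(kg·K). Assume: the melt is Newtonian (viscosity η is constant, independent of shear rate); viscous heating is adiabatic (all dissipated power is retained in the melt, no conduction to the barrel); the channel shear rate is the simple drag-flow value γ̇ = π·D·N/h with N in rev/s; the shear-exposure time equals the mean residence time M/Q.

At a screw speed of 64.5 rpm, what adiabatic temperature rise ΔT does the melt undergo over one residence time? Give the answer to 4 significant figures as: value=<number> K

Throughput in SI: Q_s = 167.8 kg/h ÷ 3600 s/h = 0.0466111 kg/s
t_res = M / Q_s = 4.16 / 0.0466111 = 89.2491 s
Convert to SI: D = 0.0341 m, h = 0.00694 m, N = 64.5/60 = 1.075 rev/s
Shear rate: γ̇ = πDN/h = π·0.0341·1.075/0.00694 = 16.5941 s⁻¹
Adiabatic rise: ΔT = η γ̇² t_res / (ρ cp) = 3769·(16.5941)²·89.2491 / (1022·1793) = 50.5482 K

value=50.55 K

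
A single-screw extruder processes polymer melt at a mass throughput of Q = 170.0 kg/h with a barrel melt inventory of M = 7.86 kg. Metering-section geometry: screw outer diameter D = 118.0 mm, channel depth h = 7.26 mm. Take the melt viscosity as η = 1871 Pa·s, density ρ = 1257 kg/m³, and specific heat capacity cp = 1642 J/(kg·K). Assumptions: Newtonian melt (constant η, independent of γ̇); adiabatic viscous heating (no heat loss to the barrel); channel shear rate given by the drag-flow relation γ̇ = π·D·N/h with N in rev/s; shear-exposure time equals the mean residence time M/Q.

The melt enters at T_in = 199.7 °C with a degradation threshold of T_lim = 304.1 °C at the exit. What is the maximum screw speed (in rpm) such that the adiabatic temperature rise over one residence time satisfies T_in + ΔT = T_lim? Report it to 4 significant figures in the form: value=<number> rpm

Convert throughput: Q = 170.0 kg/h = 170.0/3600 = 0.0472222 kg/s
t_res = M / Q_s = 7.86 / 0.0472222 = 166.447 s
Geometry in SI: D = 118.0 mm → 0.118 m, h = 7.26 mm → 0.00726 m
ΔT_a = T_lim − T_in = 304.1 °C − 199.7 °C = 104.4 K
γ̇_max² = ΔT_a·ρ·cp / (η·t_res) = [104.4 × 1257 × 1642] / [1871 × 166.447] = 691.925 s⁻²
γ̇_max = √691.925 = 26.3045 s⁻¹
N_max = γ̇_max·h / (π·D) = 26.3045 · 0.00726 / (π · 0.118) = 0.515151 rev/s = 30.909 rpm

value=30.91 rpm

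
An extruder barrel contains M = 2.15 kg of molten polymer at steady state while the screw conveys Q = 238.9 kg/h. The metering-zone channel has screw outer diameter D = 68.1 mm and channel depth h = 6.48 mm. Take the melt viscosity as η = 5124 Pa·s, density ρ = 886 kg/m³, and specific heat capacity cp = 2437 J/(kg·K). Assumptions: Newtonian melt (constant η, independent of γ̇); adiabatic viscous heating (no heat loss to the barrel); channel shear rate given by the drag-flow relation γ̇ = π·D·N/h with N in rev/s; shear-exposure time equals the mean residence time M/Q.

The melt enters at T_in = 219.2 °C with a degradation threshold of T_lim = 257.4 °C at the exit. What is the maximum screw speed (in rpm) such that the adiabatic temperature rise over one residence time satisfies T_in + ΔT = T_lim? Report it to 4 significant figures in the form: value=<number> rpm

value=40.51 rpm

Q_s = Q / 3600 = 238.9 / 3600 = 0.0663611 kg/s
Mean residence time: t_res = M/Q_s = 2.15 kg / 0.0663611 kg/s = 32.3985 s
D = 68.1 mm = 0.0681 m;  h = 6.48 mm = 0.00648 m
Allowable rise: ΔT_a = T_lim − T_in = 257.4 − 219.2 = 38.2 K
Invert ΔT = ηγ̇²t_res/(ρcp) for γ̇: γ̇_max² = ΔT_a ρ cp / (η t_res) = 38.2·886·2437 / (5124·32.3985) = 496.842 s⁻²
γ̇_max = sqrt(496.842) = 22.29 s⁻¹
N_max = γ̇_max h / (πD) = 22.29·0.00648/(π·0.0681) = 0.67513 rev/s → ×60 = 40.5078 rpm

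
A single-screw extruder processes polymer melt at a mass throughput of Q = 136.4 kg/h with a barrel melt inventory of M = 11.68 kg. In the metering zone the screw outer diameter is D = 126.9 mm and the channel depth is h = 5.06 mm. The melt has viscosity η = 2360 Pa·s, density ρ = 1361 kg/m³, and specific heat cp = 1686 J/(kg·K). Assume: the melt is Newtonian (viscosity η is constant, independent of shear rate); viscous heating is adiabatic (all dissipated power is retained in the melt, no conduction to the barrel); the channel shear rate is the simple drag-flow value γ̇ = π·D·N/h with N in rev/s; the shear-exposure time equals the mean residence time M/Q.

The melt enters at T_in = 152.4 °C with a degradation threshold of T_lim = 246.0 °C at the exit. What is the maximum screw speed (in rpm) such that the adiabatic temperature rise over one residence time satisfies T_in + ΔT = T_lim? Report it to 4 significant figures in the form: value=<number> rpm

Convert throughput: Q = 136.4 kg/h = 136.4/3600 = 0.0378889 kg/s
t_res = M / Q_s = 11.68 / 0.0378889 = 308.27 s
D = 126.9 mm = 0.1269 m;  h = 5.06 mm = 0.00506 m
ΔT_a = T_lim − T_in = 246.0 − 152.4 = 93.6 K
γ̇_max² = ΔT_a·ρ·cp / (η·t_res) = [93.6 × 1361 × 1686] / [2360 × 308.27] = 295.222 s⁻²
γ̇_max = sqrt(295.222) = 17.182 s⁻¹
N_max = γ̇_max·h / (π·D) = 17.182 · 0.00506 / (π · 0.1269) = 0.218079 rev/s = 13.0847 rpm

value=13.08 rpm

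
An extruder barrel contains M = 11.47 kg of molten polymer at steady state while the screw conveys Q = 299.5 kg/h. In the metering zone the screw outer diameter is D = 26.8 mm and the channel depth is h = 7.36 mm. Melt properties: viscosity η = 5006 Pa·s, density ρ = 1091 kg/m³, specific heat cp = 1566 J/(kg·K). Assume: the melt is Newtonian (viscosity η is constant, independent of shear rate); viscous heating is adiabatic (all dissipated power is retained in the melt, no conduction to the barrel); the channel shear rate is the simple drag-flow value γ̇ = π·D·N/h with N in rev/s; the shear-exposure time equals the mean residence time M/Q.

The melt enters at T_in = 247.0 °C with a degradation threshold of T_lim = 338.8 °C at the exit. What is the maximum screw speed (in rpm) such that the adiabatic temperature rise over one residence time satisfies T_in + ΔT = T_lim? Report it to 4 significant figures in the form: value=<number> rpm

Q_s = Q / 3600 = 299.5 / 3600 = 0.0831944 kg/s
t_res = M / Q_s = 11.47 ÷ 0.0831944 = 137.87 s
D = 26.8 mm = 0.0268 m;  h = 7.36 mm = 0.00736 m
ΔT_a = T_lim − T_in = 338.8 °C − 247.0 °C = 91.8 K
γ̇_max² = ΔT_a·ρ·cp / (η·t_res) = [91.8 × 1091 × 1566] / [5006 × 137.87] = 227.248 s⁻²
γ̇_max = √227.248 = 15.0747 s⁻¹
N_max = γ̇_max h / (πD) = 15.0747·0.00736/(π·0.0268) = 1.31778 rev/s → ×60 = 79.0668 rpm

value=79.07 rpm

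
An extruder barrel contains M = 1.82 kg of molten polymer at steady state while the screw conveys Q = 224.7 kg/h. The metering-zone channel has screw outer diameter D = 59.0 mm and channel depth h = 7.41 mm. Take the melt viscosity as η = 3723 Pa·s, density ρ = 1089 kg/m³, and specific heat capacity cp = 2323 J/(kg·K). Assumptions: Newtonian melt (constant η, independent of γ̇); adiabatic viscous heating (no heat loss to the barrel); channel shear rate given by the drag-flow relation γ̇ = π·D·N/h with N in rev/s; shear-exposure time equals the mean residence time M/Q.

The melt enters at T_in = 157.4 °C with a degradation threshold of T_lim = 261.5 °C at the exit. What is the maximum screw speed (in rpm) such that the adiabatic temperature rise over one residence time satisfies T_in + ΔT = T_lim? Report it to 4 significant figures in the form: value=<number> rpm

value=118.1 rpm

Q_s = Q / 3600 = 224.7 / 3600 = 0.0624167 kg/s
t_res = M / Q_s = 1.82 ÷ 0.0624167 = 29.1589 s
Convert to metres: D = 0.059 m, h = 0.00741 m
ΔT_a = T_lim − T_in = 261.5 °C − 157.4 °C = 104.1 K
Invert ΔT = ηγ̇²t_res/(ρcp) for γ̇: γ̇_max² = ΔT_a ρ cp / (η t_res) = 104.1·1089·2323 / (3723·29.1589) = 2425.85 s⁻²
γ̇_max = sqrt(2425.85) = 49.2529 s⁻¹
N_max = γ̇_max·h / (π·D) = 49.2529 · 0.00741 / (π · 0.059) = 1.96901 rev/s = 118.141 rpm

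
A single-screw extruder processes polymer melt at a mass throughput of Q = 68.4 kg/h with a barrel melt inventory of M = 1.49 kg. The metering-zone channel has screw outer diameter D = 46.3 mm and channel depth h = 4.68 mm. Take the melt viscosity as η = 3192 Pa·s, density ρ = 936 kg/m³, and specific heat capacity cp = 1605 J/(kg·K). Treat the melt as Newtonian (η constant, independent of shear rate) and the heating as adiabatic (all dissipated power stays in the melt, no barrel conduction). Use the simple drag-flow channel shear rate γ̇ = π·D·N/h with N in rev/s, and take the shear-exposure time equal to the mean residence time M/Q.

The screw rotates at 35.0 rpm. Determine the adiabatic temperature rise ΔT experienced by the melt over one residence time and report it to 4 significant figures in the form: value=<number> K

value=54.77 K

Q_s = Q / 3600 = 68.4 / 3600 = 0.019 kg/s
Mean residence time: t_res = M/Q_s = 1.49 kg / 0.019 kg/s = 78.4211 s
D = 46.3 mm = 0.0463 m;  h = 4.68 mm = 0.00468 m;  N = 35.0 rpm / 60 = 0.583333 rev/s
Shear rate: γ̇ = πDN/h = π·0.0463·0.583333/0.00468 = 18.1302 s⁻¹
ΔT = η·γ̇²·t_res / (ρ·cp) = 3192 · (18.1302)² · 78.4211 / (936 · 1605) = 54.7707 K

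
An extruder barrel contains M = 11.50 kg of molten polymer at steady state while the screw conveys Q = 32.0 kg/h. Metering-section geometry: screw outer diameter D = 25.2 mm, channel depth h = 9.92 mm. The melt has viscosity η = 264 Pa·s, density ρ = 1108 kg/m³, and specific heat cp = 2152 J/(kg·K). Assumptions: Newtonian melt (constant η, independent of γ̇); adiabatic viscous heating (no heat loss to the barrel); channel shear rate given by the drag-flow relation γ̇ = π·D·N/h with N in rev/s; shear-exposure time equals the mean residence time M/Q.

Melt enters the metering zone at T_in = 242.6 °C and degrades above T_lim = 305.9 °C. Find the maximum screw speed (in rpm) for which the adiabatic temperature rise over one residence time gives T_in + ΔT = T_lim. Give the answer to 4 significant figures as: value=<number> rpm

value=158.0 rpm

Q_s = Q / 3600 = 32.0 / 3600 = 0.00888889 kg/s
t_res = M / Q_s = 11.50 ÷ 0.00888889 = 1293.75 s
Geometry in SI: D = 25.2 mm → 0.0252 m, h = 9.92 mm → 0.00992 m
ΔT_a = T_lim − T_in = 305.9 − 242.6 = 63.3 K
γ̇_max² = ΔT_a·ρ·cp / (η·t_res) = [63.3 × 1108 × 2152] / [264 × 1293.75] = 441.908 s⁻²
γ̇_max = √441.908 = 21.0216 s⁻¹
Solve γ̇ = πDN/h for N: N_max = γ̇_max·h/(π·D) = 21.0216 × 0.00992 / (π × 0.0252) = 2.63407 rev/s = 158.044 rpm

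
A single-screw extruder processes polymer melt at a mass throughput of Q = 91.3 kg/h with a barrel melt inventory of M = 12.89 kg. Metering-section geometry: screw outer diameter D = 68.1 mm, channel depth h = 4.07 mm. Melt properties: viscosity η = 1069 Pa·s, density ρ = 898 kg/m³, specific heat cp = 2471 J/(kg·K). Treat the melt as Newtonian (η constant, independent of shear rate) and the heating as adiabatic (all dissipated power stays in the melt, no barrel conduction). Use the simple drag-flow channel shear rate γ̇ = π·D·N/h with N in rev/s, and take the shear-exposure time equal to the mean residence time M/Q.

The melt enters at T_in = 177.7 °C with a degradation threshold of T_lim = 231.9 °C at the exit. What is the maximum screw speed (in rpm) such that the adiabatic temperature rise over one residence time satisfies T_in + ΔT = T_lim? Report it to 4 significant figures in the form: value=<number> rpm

Convert throughput: Q = 91.3 kg/h = 91.3/3600 = 0.0253611 kg/s
t_res = M / Q_s = 12.89 / 0.0253611 = 508.258 s
D = 68.1 mm = 0.0681 m;  h = 4.07 mm = 0.00407 m
ΔT_a = T_lim − T_in = 231.9 °C − 177.7 °C = 54.2 K
γ̇_max² = ΔT_a·ρ·cp/(η·t_res) = 54.2·898·2471/(1069·508.258) = 221.353 s⁻²
γ̇_max = √221.353 = 14.8779 s⁻¹
Solve γ̇ = πDN/h for N: N_max = γ̇_max·h/(π·D) = 14.8779 × 0.00407 / (π × 0.0681) = 0.283035 rev/s = 16.9821 rpm

value=16.98 rpm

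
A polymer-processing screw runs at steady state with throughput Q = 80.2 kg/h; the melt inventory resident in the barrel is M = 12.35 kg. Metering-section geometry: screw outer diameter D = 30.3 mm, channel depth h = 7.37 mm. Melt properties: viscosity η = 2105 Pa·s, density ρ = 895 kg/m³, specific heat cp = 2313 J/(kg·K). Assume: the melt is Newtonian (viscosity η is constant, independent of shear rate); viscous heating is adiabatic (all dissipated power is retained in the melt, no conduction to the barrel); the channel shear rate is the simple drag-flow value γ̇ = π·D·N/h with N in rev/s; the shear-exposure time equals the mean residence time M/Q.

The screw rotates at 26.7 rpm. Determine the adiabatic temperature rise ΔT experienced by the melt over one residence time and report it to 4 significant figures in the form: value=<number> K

Q_s = Q / 3600 = 80.2 / 3600 = 0.0222778 kg/s
Mean residence time: t_res = M/Q_s = 12.35 kg / 0.0222778 kg/s = 554.364 s
D = 30.3 mm = 0.0303 m;  h = 7.37 mm = 0.00737 m;  N = 26.7 rpm / 60 = 0.445 rev/s
γ̇ = π D N / h = (π)(0.0303)(0.445) / 0.00737 = 5.74758 s⁻¹
ΔT = η·γ̇²·t_res/(ρ·cp) = [2105 × 5.74758² × 554.364] / [895 × 2313] = 18.6217 K

value=18.62 K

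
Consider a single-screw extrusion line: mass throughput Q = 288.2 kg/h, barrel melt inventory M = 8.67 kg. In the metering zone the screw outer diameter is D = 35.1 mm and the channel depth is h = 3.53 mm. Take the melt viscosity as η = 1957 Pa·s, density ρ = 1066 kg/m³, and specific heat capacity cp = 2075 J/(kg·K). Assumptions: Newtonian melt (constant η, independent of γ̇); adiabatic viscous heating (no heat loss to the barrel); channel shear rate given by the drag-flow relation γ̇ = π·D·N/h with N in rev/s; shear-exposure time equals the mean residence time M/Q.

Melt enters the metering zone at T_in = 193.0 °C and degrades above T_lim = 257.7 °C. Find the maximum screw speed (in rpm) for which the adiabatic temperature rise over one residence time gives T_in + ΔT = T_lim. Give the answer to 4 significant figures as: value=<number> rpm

Convert throughput: Q = 288.2 kg/h = 288.2/3600 = 0.0800556 kg/s
t_res = M / Q_s = 8.67 / 0.0800556 = 108.3 s
Geometry in SI: D = 35.1 mm → 0.0351 m, h = 3.53 mm → 0.00353 m
Allowable rise: ΔT_a = T_lim − T_in = 257.7 − 193.0 = 64.7 K
γ̇_max² = ΔT_a·ρ·cp/(η·t_res) = 64.7·1066·2075/(1957·108.3) = 675.245 s⁻²
γ̇_max = sqrt(675.245) = 25.9855 s⁻¹
Solve γ̇ = πDN/h for N: N_max = γ̇_max·h/(π·D) = 25.9855 × 0.00353 / (π × 0.0351) = 0.831856 rev/s = 49.9114 rpm

value=49.91 rpm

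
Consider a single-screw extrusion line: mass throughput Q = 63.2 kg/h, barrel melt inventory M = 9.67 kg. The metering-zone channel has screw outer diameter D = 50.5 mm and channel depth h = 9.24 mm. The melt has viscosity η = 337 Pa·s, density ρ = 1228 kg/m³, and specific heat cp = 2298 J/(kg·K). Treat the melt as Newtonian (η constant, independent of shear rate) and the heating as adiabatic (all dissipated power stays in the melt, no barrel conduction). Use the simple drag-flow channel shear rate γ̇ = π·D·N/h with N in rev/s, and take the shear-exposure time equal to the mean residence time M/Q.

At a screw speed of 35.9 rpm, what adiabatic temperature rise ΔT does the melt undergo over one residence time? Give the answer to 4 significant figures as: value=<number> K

Convert throughput: Q = 63.2 kg/h = 63.2/3600 = 0.0175556 kg/s
Mean residence time: t_res = M/Q_s = 9.67 kg / 0.0175556 kg/s = 550.823 s
Geometry in metres: D = 50.5 mm → 0.0505 m, h = 9.24 mm → 0.00924 m; screw speed N = 35.9 rpm = 0.598333 rev/s
γ̇ = π D N / h = (π)(0.0505)(0.598333) / 0.00924 = 10.2734 s⁻¹
ΔT = η·γ̇²·t_res / (ρ·cp) = 337 · (10.2734)² · 550.823 / (1228 · 2298) = 6.94254 K

value=6.943 K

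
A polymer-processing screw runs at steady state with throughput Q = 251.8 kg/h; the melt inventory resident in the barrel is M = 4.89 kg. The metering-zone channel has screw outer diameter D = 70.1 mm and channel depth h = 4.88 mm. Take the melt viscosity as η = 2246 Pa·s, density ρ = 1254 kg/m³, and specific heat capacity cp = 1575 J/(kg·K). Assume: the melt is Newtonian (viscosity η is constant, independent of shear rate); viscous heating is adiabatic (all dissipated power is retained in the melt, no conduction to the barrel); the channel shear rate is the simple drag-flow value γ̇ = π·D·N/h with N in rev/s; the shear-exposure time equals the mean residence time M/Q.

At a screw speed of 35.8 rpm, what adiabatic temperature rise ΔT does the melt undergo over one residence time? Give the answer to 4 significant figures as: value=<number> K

Throughput in SI: Q_s = 251.8 kg/h ÷ 3600 s/h = 0.0699444 kg/s
Mean residence time: t_res = M/Q_s = 4.89 kg / 0.0699444 kg/s = 69.9126 s
D = 70.1 mm = 0.0701 m;  h = 4.88 mm = 0.00488 m;  N = 35.8 rpm / 60 = 0.596667 rev/s
γ̇ = π·D·N / h = π · 0.0701 · 0.596667 / 0.00488 = 26.9265 s⁻¹
ΔT = η·γ̇²·t_res/(ρ·cp) = [2246 × 26.9265² × 69.9126] / [1254 × 1575] = 57.6431 K

value=57.64 K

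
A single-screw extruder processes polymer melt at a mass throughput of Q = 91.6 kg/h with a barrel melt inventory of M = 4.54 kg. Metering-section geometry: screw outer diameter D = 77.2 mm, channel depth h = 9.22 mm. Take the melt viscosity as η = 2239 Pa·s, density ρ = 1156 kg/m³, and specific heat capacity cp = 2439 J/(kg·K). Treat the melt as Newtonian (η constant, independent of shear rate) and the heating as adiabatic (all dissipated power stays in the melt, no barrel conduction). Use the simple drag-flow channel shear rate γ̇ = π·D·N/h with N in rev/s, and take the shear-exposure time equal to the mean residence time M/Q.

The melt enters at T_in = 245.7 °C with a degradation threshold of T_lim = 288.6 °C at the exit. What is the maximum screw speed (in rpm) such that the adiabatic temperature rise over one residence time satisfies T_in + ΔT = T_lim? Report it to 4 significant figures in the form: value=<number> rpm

value=39.69 rpm

Convert throughput: Q = 91.6 kg/h = 91.6/3600 = 0.0254444 kg/s
t_res = M / Q_s = 4.54 ÷ 0.0254444 = 178.428 s
D = 77.2 mm = 0.0772 m;  h = 9.22 mm = 0.00922 m
ΔT_a = T_lim − T_in = 288.6 − 245.7 = 42.9 K
γ̇_max² = ΔT_a·ρ·cp / (η·t_res) = [42.9 × 1156 × 2439] / [2239 × 178.428] = 302.768 s⁻²
Take the square root: γ̇_max = √(302.768) = 17.4002 s⁻¹
Solve γ̇ = πDN/h for N: N_max = γ̇_max·h/(π·D) = 17.4002 × 0.00922 / (π × 0.0772) = 0.661483 rev/s = 39.689 rpm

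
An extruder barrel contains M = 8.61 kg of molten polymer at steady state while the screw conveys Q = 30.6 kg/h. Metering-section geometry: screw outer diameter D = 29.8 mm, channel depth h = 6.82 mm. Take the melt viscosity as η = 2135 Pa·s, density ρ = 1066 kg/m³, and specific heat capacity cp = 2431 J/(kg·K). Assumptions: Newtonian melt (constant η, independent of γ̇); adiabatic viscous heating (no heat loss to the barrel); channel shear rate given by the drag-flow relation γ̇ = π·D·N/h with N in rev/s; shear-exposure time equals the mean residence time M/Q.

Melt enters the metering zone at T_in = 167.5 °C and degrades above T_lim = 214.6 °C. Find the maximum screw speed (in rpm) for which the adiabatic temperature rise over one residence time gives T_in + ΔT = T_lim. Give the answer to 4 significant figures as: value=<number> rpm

value=32.84 rpm

Throughput in SI: Q_s = 30.6 kg/h ÷ 3600 s/h = 0.0085 kg/s
t_res = M / Q_s = 8.61 / 0.0085 = 1012.94 s
D = 29.8 mm = 0.0298 m;  h = 6.82 mm = 0.00682 m
Allowable rise: ΔT_a = T_lim − T_in = 214.6 − 167.5 = 47.1 K
γ̇_max² = ΔT_a·ρ·cp/(η·t_res) = 47.1·1066·2431/(2135·1012.94) = 56.4392 s⁻²
γ̇_max = sqrt(56.4392) = 7.5126 s⁻¹
N_max = γ̇_max h / (πD) = 7.5126·0.00682/(π·0.0298) = 0.547279 rev/s → ×60 = 32.8367 rpm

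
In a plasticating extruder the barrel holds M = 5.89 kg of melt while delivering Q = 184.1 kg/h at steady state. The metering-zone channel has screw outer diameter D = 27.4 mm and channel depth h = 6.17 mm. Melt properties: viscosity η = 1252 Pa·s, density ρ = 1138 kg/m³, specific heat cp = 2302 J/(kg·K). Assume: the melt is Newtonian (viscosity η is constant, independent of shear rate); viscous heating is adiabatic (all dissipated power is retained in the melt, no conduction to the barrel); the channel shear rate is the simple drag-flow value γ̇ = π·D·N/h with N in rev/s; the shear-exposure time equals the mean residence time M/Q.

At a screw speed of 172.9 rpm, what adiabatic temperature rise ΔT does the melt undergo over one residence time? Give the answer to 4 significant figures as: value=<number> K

Q_s = Q / 3600 = 184.1 / 3600 = 0.0511389 kg/s
t_res = M / Q_s = 5.89 ÷ 0.0511389 = 115.177 s
D = 27.4 mm = 0.0274 m;  h = 6.17 mm = 0.00617 m;  N = 172.9 rpm / 60 = 2.88167 rev/s
Shear rate: γ̇ = πDN/h = π·0.0274·2.88167/0.00617 = 40.2031 s⁻¹
Adiabatic rise: ΔT = η γ̇² t_res / (ρ cp) = 1252·(40.2031)²·115.177 / (1138·2302) = 88.969 K

value=88.97 K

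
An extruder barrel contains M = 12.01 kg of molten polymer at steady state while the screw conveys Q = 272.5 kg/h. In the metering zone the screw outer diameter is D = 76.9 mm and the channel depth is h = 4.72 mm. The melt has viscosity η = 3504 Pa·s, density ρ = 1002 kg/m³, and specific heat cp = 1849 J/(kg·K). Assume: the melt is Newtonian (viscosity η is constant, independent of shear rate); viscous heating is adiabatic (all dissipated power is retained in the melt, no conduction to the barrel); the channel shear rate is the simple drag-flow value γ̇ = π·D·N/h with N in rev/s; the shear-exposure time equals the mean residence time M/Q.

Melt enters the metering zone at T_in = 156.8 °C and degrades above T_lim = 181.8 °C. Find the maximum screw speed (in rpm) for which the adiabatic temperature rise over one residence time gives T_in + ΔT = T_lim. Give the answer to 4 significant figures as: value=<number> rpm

Convert throughput: Q = 272.5 kg/h = 272.5/3600 = 0.0756944 kg/s
t_res = M / Q_s = 12.01 ÷ 0.0756944 = 158.664 s
D = 76.9 mm = 0.0769 m;  h = 4.72 mm = 0.00472 m
Allowable rise: ΔT_a = T_lim − T_in = 181.8 − 156.8 = 25 K
γ̇_max² = ΔT_a·ρ·cp/(η·t_res) = 25·1002·1849/(3504·158.664) = 83.3108 s⁻²
Take the square root: γ̇_max = √(83.3108) = 9.12748 s⁻¹
N_max = γ̇_max h / (πD) = 9.12748·0.00472/(π·0.0769) = 0.178327 rev/s → ×60 = 10.6996 rpm

value=10.70 rpm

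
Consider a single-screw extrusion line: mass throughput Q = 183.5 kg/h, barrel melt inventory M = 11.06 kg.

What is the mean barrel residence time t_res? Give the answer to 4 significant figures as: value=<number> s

value=217.0 s

Convert throughput: Q = 183.5 kg/h = 183.5/3600 = 0.0509722 kg/s
t_res = M / Q_s = 11.06 / 0.0509722 = 216.981 s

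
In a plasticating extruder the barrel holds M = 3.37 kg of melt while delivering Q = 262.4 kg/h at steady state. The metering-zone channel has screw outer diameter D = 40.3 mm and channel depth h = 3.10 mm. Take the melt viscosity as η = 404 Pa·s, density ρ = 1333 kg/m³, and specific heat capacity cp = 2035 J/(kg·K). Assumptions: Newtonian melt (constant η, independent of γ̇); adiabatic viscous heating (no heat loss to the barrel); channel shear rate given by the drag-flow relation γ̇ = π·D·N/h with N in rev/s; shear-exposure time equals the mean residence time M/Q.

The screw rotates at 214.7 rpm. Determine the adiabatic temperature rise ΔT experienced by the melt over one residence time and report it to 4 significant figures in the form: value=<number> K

value=147.1 K

Q_s = Q / 3600 = 262.4 / 3600 = 0.0728889 kg/s
t_res = M / Q_s = 3.37 ÷ 0.0728889 = 46.2348 s
Geometry in metres: D = 40.3 mm → 0.0403 m, h = 3.10 mm → 0.0031 m; screw speed N = 214.7 rpm = 3.57833 rev/s
γ̇ = π D N / h = (π)(0.0403)(3.57833) / 0.0031 = 146.142 s⁻¹
Adiabatic rise: ΔT = η γ̇² t_res / (ρ cp) = 404·(146.142)²·46.2348 / (1333·2035) = 147.063 K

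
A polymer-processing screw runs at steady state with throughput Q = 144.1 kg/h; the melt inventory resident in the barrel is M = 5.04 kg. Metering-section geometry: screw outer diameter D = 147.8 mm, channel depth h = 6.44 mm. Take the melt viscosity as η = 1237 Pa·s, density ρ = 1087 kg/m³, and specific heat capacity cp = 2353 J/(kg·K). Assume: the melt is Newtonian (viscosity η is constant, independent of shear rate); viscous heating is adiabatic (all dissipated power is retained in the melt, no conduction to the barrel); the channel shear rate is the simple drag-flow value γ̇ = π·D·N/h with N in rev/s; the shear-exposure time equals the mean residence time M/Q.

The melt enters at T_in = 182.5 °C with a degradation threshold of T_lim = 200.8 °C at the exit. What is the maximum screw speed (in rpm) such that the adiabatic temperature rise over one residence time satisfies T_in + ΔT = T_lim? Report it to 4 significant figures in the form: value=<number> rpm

Q_s = Q / 3600 = 144.1 / 3600 = 0.0400278 kg/s
t_res = M / Q_s = 5.04 ÷ 0.0400278 = 125.913 s
Geometry in SI: D = 147.8 mm → 0.1478 m, h = 6.44 mm → 0.00644 m
ΔT_a = T_lim − T_in = 200.8 °C − 182.5 °C = 18.3 K
γ̇_max² = ΔT_a·ρ·cp / (η·t_res) = [18.3 × 1087 × 2353] / [1237 × 125.913] = 300.513 s⁻²
Take the square root: γ̇_max = √(300.513) = 17.3353 s⁻¹
N_max = γ̇_max·h / (π·D) = 17.3353 · 0.00644 / (π · 0.1478) = 0.240433 rev/s = 14.426 rpm

value=14.43 rpm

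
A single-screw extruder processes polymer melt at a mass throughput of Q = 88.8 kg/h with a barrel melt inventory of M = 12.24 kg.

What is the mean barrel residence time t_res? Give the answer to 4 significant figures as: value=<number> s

value=496.2 s

Q_s = Q / 3600 = 88.8 / 3600 = 0.0246667 kg/s
t_res = M / Q_s = 12.24 ÷ 0.0246667 = 496.216 s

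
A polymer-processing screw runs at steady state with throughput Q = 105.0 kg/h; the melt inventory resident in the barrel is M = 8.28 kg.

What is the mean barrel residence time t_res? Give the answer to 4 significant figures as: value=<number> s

value=283.9 s

Throughput in SI: Q_s = 105.0 kg/h ÷ 3600 s/h = 0.0291667 kg/s
t_res = M / Q_s = 8.28 ÷ 0.0291667 = 283.886 s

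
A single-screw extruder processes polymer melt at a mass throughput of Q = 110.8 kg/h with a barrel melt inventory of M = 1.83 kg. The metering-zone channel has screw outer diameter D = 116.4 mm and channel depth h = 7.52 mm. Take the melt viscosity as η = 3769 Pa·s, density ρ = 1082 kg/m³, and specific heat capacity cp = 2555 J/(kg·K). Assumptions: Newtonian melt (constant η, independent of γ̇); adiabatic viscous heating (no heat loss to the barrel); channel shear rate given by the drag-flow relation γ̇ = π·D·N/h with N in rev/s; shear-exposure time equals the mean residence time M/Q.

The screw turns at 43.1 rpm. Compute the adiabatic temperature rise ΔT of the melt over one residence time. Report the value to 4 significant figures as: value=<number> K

Convert throughput: Q = 110.8 kg/h = 110.8/3600 = 0.0307778 kg/s
Mean residence time: t_res = M/Q_s = 1.83 kg / 0.0307778 kg/s = 59.4585 s
Geometry in metres: D = 116.4 mm → 0.1164 m, h = 7.52 mm → 0.00752 m; screw speed N = 43.1 rpm = 0.718333 rev/s
γ̇ = π D N / h = (π)(0.1164)(0.718333) / 0.00752 = 34.931 s⁻¹
ΔT = η·γ̇²·t_res/(ρ·cp) = [3769 × 34.931² × 59.4585] / [1082 × 2555] = 98.9108 K

value=98.91 K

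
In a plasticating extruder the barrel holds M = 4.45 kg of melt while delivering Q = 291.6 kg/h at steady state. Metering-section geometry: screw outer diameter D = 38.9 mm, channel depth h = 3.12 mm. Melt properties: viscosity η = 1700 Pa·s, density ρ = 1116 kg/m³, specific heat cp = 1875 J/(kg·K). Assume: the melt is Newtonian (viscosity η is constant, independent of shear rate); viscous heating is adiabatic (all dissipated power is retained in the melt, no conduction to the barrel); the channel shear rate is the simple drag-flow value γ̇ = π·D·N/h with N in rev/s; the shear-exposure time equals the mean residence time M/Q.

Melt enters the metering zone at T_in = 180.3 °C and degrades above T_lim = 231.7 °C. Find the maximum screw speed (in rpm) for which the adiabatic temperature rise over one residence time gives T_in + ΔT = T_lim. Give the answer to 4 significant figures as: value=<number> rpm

value=51.98 rpm

Throughput in SI: Q_s = 291.6 kg/h ÷ 3600 s/h = 0.081 kg/s
Mean residence time: t_res = M/Q_s = 4.45 kg / 0.081 kg/s = 54.9383 s
Convert to metres: D = 0.0389 m, h = 0.00312 m
Allowable rise: ΔT_a = T_lim − T_in = 231.7 − 180.3 = 51.4 K
Invert ΔT = ηγ̇²t_res/(ρcp) for γ̇: γ̇_max² = ΔT_a ρ cp / (η t_res) = 51.4·1116·1875 / (1700·54.9383) = 1151.61 s⁻²
γ̇_max = sqrt(1151.61) = 33.9354 s⁻¹
N_max = γ̇_max h / (πD) = 33.9354·0.00312/(π·0.0389) = 0.866378 rev/s → ×60 = 51.9827 rpm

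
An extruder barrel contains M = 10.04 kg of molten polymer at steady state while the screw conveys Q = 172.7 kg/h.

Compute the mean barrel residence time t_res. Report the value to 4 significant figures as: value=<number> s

Throughput in SI: Q_s = 172.7 kg/h ÷ 3600 s/h = 0.0479722 kg/s
Mean residence time: t_res = M/Q_s = 10.04 kg / 0.0479722 kg/s = 209.288 s

value=209.3 s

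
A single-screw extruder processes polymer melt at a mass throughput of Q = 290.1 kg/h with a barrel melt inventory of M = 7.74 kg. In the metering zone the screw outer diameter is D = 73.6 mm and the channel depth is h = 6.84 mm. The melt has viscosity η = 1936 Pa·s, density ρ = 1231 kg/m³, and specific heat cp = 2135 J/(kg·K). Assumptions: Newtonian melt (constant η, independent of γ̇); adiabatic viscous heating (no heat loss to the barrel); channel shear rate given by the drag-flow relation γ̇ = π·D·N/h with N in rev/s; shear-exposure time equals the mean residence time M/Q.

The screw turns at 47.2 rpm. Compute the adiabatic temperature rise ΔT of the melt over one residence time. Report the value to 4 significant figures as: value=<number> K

Throughput in SI: Q_s = 290.1 kg/h ÷ 3600 s/h = 0.0805833 kg/s
Mean residence time: t_res = M/Q_s = 7.74 kg / 0.0805833 kg/s = 96.0496 s
D = 73.6 mm = 0.0736 m;  h = 6.84 mm = 0.00684 m;  N = 47.2 rpm / 60 = 0.786667 rev/s
γ̇ = π D N / h = (π)(0.0736)(0.786667) / 0.00684 = 26.5927 s⁻¹
ΔT = η·γ̇²·t_res/(ρ·cp) = [1936 × 26.5927² × 96.0496] / [1231 × 2135] = 50.0345 K

value=50.03 K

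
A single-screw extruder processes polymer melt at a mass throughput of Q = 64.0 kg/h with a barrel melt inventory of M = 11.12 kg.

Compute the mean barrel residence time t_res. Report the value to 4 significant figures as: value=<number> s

Throughput in SI: Q_s = 64.0 kg/h ÷ 3600 s/h = 0.0177778 kg/s
t_res = M / Q_s = 11.12 ÷ 0.0177778 = 625.5 s

value=625.5 s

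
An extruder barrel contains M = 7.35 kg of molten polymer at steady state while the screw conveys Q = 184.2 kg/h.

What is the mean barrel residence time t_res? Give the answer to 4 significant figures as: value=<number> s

value=143.6 s

Throughput in SI: Q_s = 184.2 kg/h ÷ 3600 s/h = 0.0511667 kg/s
t_res = M / Q_s = 7.35 / 0.0511667 = 143.648 s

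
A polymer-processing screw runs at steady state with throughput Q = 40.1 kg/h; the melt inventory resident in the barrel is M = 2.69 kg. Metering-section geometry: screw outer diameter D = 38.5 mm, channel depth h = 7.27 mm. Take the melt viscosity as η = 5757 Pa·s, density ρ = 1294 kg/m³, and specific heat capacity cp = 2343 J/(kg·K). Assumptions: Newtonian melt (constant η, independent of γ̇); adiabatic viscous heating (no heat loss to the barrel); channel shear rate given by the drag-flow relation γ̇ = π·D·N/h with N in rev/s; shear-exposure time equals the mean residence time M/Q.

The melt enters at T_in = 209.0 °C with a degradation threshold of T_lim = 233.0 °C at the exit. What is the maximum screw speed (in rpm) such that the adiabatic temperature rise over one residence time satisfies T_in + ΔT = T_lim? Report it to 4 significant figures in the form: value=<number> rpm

Q_s = Q / 3600 = 40.1 / 3600 = 0.0111389 kg/s
Mean residence time: t_res = M/Q_s = 2.69 kg / 0.0111389 kg/s = 241.496 s
Geometry in SI: D = 38.5 mm → 0.0385 m, h = 7.27 mm → 0.00727 m
ΔT_a = T_lim − T_in = 233.0 °C − 209.0 °C = 24 K
γ̇_max² = ΔT_a·ρ·cp / (η·t_res) = [24 × 1294 × 2343] / [5757 × 241.496] = 52.3373 s⁻²
γ̇_max = sqrt(52.3373) = 7.23445 s⁻¹
N_max = γ̇_max·h / (π·D) = 7.23445 · 0.00727 / (π · 0.0385) = 0.43484 rev/s = 26.0904 rpm

value=26.09 rpm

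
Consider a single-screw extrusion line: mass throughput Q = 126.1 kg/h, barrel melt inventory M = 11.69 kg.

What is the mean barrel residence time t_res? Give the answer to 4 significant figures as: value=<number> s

value=333.7 s

Q_s = Q / 3600 = 126.1 / 3600 = 0.0350278 kg/s
Mean residence time: t_res = M/Q_s = 11.69 kg / 0.0350278 kg/s = 333.735 s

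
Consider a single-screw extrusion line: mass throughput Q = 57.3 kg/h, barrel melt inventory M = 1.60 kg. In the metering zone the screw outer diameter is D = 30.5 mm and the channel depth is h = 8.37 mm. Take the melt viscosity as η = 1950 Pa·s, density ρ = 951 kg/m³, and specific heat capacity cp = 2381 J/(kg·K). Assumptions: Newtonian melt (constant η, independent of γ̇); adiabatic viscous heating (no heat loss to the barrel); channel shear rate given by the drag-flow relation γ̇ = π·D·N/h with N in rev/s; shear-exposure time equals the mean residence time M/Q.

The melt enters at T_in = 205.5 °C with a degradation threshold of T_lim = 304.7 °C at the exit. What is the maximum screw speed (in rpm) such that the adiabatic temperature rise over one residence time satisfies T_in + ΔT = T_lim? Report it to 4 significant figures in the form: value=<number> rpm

Throughput in SI: Q_s = 57.3 kg/h ÷ 3600 s/h = 0.0159167 kg/s
Mean residence time: t_res = M/Q_s = 1.60 kg / 0.0159167 kg/s = 100.524 s
Convert to metres: D = 0.0305 m, h = 0.00837 m
ΔT_a = T_lim − T_in = 304.7 °C − 205.5 °C = 99.2 K
Invert ΔT = ηγ̇²t_res/(ρcp) for γ̇: γ̇_max² = ΔT_a ρ cp / (η t_res) = 99.2·951·2381 / (1950·100.524) = 1145.91 s⁻²
Take the square root: γ̇_max = √(1145.91) = 33.8512 s⁻¹
N_max = γ̇_max h / (πD) = 33.8512·0.00837/(π·0.0305) = 2.95699 rev/s → ×60 = 177.42 rpm

value=177.4 rpm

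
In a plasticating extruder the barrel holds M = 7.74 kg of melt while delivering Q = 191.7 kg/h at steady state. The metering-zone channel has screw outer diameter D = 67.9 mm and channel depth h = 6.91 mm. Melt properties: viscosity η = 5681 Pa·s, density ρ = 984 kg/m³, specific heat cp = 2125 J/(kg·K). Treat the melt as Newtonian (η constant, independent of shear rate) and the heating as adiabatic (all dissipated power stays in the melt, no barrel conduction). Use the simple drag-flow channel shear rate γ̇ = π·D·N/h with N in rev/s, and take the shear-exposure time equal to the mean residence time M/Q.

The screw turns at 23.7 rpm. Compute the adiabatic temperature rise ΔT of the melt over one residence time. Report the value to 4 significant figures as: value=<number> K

value=58.72 K

Q_s = Q / 3600 = 191.7 / 3600 = 0.05325 kg/s
Mean residence time: t_res = M/Q_s = 7.74 kg / 0.05325 kg/s = 145.352 s
Convert to SI: D = 0.0679 m, h = 0.00691 m, N = 23.7/60 = 0.395 rev/s
γ̇ = π·D·N / h = π · 0.0679 · 0.395 / 0.00691 = 12.1938 s⁻¹
ΔT = η·γ̇²·t_res/(ρ·cp) = [5681 × 12.1938² × 145.352] / [984 × 2125] = 58.7178 K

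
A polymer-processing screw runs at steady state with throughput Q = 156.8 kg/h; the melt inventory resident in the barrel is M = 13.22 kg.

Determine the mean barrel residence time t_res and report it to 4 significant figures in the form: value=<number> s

value=303.5 s

Q_s = Q / 3600 = 156.8 / 3600 = 0.0435556 kg/s
t_res = M / Q_s = 13.22 ÷ 0.0435556 = 303.52 s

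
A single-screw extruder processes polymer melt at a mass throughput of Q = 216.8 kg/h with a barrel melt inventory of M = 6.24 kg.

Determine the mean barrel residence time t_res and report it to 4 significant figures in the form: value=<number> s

Convert throughput: Q = 216.8 kg/h = 216.8/3600 = 0.0602222 kg/s
t_res = M / Q_s = 6.24 ÷ 0.0602222 = 103.616 s

value=103.6 s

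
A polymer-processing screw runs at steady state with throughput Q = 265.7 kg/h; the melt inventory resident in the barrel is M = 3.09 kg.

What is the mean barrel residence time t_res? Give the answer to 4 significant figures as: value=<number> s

value=41.87 s

Throughput in SI: Q_s = 265.7 kg/h ÷ 3600 s/h = 0.0738056 kg/s
t_res = M / Q_s = 3.09 / 0.0738056 = 41.8668 s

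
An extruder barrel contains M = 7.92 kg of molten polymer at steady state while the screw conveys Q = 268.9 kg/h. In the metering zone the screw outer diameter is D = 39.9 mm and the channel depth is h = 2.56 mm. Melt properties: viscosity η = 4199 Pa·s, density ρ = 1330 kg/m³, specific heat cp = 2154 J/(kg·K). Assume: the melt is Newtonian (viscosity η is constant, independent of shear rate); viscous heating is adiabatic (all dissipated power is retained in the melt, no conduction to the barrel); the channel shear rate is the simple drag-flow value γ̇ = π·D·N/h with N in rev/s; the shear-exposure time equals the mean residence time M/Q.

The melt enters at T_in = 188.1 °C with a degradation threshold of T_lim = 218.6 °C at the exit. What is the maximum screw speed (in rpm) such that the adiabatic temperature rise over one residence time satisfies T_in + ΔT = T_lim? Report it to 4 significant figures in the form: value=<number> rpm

value=17.17 rpm

Convert throughput: Q = 268.9 kg/h = 268.9/3600 = 0.0746944 kg/s
Mean residence time: t_res = M/Q_s = 7.92 kg / 0.0746944 kg/s = 106.032 s
Geometry in SI: D = 39.9 mm → 0.0399 m, h = 2.56 mm → 0.00256 m
ΔT_a = T_lim − T_in = 218.6 − 188.1 = 30.5 K
Invert ΔT = ηγ̇²t_res/(ρcp) for γ̇: γ̇_max² = ΔT_a ρ cp / (η t_res) = 30.5·1330·2154 / (4199·106.032) = 196.252 s⁻²
γ̇_max = √196.252 = 14.009 s⁻¹
Solve γ̇ = πDN/h for N: N_max = γ̇_max·h/(π·D) = 14.009 × 0.00256 / (π × 0.0399) = 0.286104 rev/s = 17.1663 rpm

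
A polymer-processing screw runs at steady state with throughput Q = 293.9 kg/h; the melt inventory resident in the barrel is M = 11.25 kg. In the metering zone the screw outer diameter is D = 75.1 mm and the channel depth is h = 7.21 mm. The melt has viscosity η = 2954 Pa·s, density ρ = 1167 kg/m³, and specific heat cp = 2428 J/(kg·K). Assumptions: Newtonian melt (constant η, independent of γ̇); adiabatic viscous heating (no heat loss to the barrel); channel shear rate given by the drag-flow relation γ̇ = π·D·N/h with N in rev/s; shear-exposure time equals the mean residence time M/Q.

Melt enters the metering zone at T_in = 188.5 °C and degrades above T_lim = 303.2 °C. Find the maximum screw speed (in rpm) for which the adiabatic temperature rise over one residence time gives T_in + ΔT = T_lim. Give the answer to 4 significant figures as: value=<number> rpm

Q_s = Q / 3600 = 293.9 / 3600 = 0.0816389 kg/s
t_res = M / Q_s = 11.25 ÷ 0.0816389 = 137.802 s
Convert to metres: D = 0.0751 m, h = 0.00721 m
Allowable rise: ΔT_a = T_lim − T_in = 303.2 − 188.5 = 114.7 K
Invert ΔT = ηγ̇²t_res/(ρcp) for γ̇: γ̇_max² = ΔT_a ρ cp / (η t_res) = 114.7·1167·2428 / (2954·137.802) = 798.394 s⁻²
Take the square root: γ̇_max = √(798.394) = 28.2559 s⁻¹
Solve γ̇ = πDN/h for N: N_max = γ̇_max·h/(π·D) = 28.2559 × 0.00721 / (π × 0.0751) = 0.863483 rev/s = 51.809 rpm

value=51.81 rpm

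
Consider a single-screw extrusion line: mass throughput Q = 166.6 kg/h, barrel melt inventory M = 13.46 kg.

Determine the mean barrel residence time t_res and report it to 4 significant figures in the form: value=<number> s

Throughput in SI: Q_s = 166.6 kg/h ÷ 3600 s/h = 0.0462778 kg/s
t_res = M / Q_s = 13.46 ÷ 0.0462778 = 290.852 s

value=290.9 s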